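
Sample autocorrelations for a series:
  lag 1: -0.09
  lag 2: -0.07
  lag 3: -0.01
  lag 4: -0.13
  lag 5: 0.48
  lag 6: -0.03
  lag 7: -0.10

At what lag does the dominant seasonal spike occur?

The largest autocorrelation is r_5 = 0.48; the remaining lags stay at or below -0.01.
The dominant spike at lag 5 indicates a seasonal period of 5.

5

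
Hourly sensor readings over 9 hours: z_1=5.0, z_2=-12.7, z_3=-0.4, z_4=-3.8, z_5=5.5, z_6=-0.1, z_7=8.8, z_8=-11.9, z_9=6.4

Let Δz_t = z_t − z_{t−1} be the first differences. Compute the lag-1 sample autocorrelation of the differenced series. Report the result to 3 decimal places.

-0.666

First differences Δz: -17.7, 12.3, -3.4, 9.3, -5.6, 8.9, -20.7, 18.3
Mean of differences = 0.1750
Numerator Σ(Δz_t−Δz̄)(Δz_{t+1}−Δz̄) = -956.2806
Denominator Σ(Δz_t−Δz̄)² = 1436.3350
r_1(Δz) = -956.2806 / 1436.3350 = -0.666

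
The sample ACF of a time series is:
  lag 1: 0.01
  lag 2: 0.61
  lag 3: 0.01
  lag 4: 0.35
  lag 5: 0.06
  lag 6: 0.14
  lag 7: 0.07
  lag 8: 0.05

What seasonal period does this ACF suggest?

The largest autocorrelation is r_2 = 0.61, with a weaker echo at lag 4 (0.35); the remaining lags stay at or below 0.14.
The dominant spike at lag 2 indicates a seasonal period of 2.

2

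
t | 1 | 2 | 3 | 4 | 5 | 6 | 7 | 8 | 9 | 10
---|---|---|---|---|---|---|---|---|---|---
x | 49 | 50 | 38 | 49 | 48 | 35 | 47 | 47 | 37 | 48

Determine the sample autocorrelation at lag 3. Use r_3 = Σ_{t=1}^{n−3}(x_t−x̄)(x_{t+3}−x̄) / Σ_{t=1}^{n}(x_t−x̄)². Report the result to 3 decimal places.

0.679

Mean x̄ = (49 + 50 + 38 + 49 + 48 + 35 + 47 + 47 + 37 + 48)/10 = 44.8000
Σ(x_t−x̄)(x_{t+3}−x̄) = (17.6400) + (16.6400) + (66.6400) + (9.2400) + (7.0400) + (76.4400) + (7.0400) = 200.6800
Denominator Σ(x_t−x̄)² = 295.6000
r_3 = 200.6800 / 295.6000 = 0.679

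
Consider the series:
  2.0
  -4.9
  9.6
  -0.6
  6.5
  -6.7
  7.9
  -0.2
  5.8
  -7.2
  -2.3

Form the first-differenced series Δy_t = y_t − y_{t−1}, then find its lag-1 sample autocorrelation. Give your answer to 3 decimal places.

First differences Δy: -6.9, 14.5, -10.2, 7.1, -13.2, 14.6, -8.1, 6.0, -13.0, 4.9
Mean of differences = -0.4300
Numerator Σ(Δy_t−Δȳ)(Δy_{t+1}−Δȳ) = -916.5439
Denominator Σ(Δy_t−Δȳ)² = 1092.4810
r_1(Δy) = -916.5439 / 1092.4810 = -0.839

-0.839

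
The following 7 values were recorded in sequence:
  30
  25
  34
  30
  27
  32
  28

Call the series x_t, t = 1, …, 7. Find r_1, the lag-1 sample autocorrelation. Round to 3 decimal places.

Mean x̄ = (30 + 25 + 34 + 30 + 27 + 32 + 28)/7 = 29.4286
Numerator Σ_{t=1}^{6}(x_t−x̄)(x_{t+1}−x̄) = -31.4694
Denominator Σ(x_t−x̄)² = 55.7143
r_1 = -31.4694 / 55.7143 = -0.565

-0.565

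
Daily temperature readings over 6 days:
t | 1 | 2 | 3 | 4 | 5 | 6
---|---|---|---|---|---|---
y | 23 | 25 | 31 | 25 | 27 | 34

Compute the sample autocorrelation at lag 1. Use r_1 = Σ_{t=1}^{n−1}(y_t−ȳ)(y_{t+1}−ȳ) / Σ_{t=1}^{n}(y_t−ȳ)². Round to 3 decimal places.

Mean ȳ = (23 + 25 + 31 + 25 + 27 + 34)/6 = 27.5000
Deviations from mean: -4.5000, -2.5000, 3.5000, -2.5000, -0.5000, 6.5000
Σ(y_t−ȳ)(y_{t+1}−ȳ) = (11.2500) + (-8.7500) + (-8.7500) + (1.2500) + (-3.2500) = -8.2500
Denominator Σ(y_t−ȳ)² = 87.5000
r_1 = -8.2500 / 87.5000 = -0.094

-0.094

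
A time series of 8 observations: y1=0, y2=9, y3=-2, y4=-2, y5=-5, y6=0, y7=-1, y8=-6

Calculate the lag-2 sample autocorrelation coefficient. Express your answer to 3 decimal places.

-0.086

Mean ȳ = (0 + 9 − 2 − 2 − 5 + 0 − 1 − 6)/8 = -0.8750
Deviations from mean: 0.8750, 9.8750, -1.1250, -1.1250, -4.1250, 0.8750, -0.1250, -5.1250
Σ(y_t−ȳ)(y_{t+2}−ȳ) = (-0.9844) + (-11.1094) + (4.6406) + (-0.9844) + (0.5156) + (-4.4844) = -12.4063
Denominator Σ(y_t−ȳ)² = 144.8750
r_2 = -12.4063 / 144.8750 = -0.086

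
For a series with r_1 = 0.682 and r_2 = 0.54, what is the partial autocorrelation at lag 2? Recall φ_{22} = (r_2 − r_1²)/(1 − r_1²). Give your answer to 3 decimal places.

0.140

φ_{22} = (r_2 − r_1²) / (1 − r_1²)
r_1² = (0.682)² = 0.465124
Numerator = 0.54 − 0.4651 = 0.0749; denominator = 1 − 0.4651 = 0.5349
φ_{22} = 0.0749 / 0.5349 = 0.140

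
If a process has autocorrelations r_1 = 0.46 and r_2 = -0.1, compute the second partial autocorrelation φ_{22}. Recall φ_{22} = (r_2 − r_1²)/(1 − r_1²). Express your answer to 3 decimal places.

-0.395

φ_{22} = (r_2 − r_1²) / (1 − r_1²)
r_1² = (0.46)² = 0.2116
Numerator = -0.1 − 0.2116 = -0.3116; denominator = 1 − 0.2116 = 0.7884
φ_{22} = -0.3116 / 0.7884 = -0.395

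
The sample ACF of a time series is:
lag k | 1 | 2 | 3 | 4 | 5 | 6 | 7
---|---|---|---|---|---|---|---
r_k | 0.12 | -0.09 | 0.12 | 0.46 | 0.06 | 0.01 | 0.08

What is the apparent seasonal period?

The largest autocorrelation is r_4 = 0.46; the remaining lags stay at or below 0.12.
The dominant spike at lag 4 indicates a seasonal period of 4.

4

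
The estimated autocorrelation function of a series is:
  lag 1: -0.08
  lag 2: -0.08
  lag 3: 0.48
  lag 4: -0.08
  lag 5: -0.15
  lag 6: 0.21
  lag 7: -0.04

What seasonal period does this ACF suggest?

3

The largest autocorrelation is r_3 = 0.48, with a weaker echo at lag 6 (0.21); the remaining lags stay at or below -0.04.
The dominant spike at lag 3 indicates a seasonal period of 3.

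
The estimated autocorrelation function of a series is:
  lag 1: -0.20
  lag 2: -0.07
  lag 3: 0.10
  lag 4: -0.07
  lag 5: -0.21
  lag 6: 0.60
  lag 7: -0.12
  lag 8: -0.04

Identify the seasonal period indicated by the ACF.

6

The largest autocorrelation is r_6 = 0.60; the remaining lags stay at or below 0.10.
The dominant spike at lag 6 indicates a seasonal period of 6.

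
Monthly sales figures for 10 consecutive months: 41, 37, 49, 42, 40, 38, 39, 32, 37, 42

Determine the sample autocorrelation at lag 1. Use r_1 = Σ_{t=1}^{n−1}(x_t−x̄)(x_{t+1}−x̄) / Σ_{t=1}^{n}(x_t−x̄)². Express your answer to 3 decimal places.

Mean x̄ = (41 + 37 + 49 + 42 + 40 + 38 + 39 + 32 + 37 + 42)/10 = 39.7000
Numerator Σ_{t=1}^{9}(x_t−x̄)(x_{t+1}−x̄) = 14.1100
Denominator Σ(x_t−x̄)² = 176.1000
r_1 = 14.1100 / 176.1000 = 0.080

0.080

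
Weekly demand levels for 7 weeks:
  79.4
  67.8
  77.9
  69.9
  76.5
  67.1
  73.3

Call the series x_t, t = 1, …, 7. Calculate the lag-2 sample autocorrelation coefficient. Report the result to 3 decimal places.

0.560

Mean x̄ = (79.4 + 67.8 + 77.9 + 69.9 + 76.5 + 67.1 + 73.3)/7 = 73.1286
Numerator Σ_{t=1}^{5}(x_t−x̄)(x_{t+2}−x̄) = 83.2555
Denominator Σ(x_t−x̄)² = 148.6543
r_2 = 83.2555 / 148.6543 = 0.560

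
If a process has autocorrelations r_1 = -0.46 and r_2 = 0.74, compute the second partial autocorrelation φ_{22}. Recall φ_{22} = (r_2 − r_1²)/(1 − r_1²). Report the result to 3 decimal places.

φ_{22} = (r_2 − r_1²) / (1 − r_1²)
r_1² = (-0.46)² = 0.2116
Numerator = 0.74 − 0.2116 = 0.5284; denominator = 1 − 0.2116 = 0.7884
φ_{22} = 0.5284 / 0.7884 = 0.670

0.670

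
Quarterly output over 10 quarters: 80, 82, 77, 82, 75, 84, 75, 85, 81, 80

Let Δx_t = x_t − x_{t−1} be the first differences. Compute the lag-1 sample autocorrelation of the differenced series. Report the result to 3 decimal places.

-0.890

First differences Δx: 2, -5, 5, -7, 9, -9, 10, -4, -1
Mean of differences = 0.0000
Numerator Σ(Δx_t−Δx̄)(Δx_{t+1}−Δx̄) = -340.0000
Denominator Σ(Δx_t−Δx̄)² = 382.0000
r_1(Δx) = -340.0000 / 382.0000 = -0.890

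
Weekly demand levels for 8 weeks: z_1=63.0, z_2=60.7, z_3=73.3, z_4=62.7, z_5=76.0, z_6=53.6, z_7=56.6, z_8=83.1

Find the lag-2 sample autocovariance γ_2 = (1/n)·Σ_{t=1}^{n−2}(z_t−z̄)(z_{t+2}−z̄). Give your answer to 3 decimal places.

-24.595

Mean z̄ = (63.0 + 60.7 + 73.3 + 62.7 + 76.0 + 53.6 + 56.6 + 83.1)/8 = 66.1250
Deviations: -3.1250, -5.4250, 7.1750, -3.4250, 9.8750, -12.5250, -9.5250, 16.9750
Σ_{t=1}^{6}(z_t−z̄)(z_{t+2}−z̄) = -196.7613
γ_2 = -196.7613 / 8 = -24.595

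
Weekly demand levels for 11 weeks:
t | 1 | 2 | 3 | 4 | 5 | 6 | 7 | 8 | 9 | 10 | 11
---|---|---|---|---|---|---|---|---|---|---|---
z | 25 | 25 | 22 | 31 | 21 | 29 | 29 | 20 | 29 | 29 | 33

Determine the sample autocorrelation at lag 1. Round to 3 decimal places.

Mean z̄ = (25 + 25 + 22 + 31 + 21 + 29 + 29 + 20 + 29 + 29 + 33)/11 = 26.6364
Numerator Σ_{t=1}^{10}(z_t−z̄)(z_{t+1}−z̄) = -53.0413
Denominator Σ(z_t−z̄)² = 184.5455
r_1 = -53.0413 / 184.5455 = -0.287

-0.287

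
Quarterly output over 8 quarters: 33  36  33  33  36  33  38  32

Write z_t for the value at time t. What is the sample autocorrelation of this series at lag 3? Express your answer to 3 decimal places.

Mean z̄ = (33 + 36 + 33 + 33 + 36 + 33 + 38 + 32)/8 = 34.2500
Deviations from mean: -1.2500, 1.7500, -1.2500, -1.2500, 1.7500, -1.2500, 3.7500, -2.2500
Σ(z_t−z̄)(z_{t+3}−z̄) = (1.5625) + (3.0625) + (1.5625) + (-4.6875) + (-3.9375) = -2.4375
Denominator Σ(z_t−z̄)² = 31.5000
r_3 = -2.4375 / 31.5000 = -0.077

-0.077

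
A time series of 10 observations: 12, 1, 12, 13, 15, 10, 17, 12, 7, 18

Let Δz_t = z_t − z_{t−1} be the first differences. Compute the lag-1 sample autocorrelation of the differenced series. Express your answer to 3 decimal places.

First differences Δz: -11, 11, 1, 2, -5, 7, -5, -5, 11
Mean of differences = 0.6667
Numerator Σ(Δz_t−Δz̄)(Δz_{t+1}−Δz̄) = -222.4444
Denominator Σ(Δz_t−Δz̄)² = 488.0000
r_1(Δz) = -222.4444 / 488.0000 = -0.456

-0.456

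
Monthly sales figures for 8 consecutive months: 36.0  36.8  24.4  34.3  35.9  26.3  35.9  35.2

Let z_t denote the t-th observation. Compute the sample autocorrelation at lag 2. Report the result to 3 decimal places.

Mean z̄ = (36.0 + 36.8 + 24.4 + 34.3 + 35.9 + 26.3 + 35.9 + 35.2)/8 = 33.1000
Numerator Σ_{t=1}^{6}(z_t−z̄)(z_{t+2}−z̄) = -59.7500
Denominator Σ(z_t−z̄)² = 165.5600
r_2 = -59.7500 / 165.5600 = -0.361

-0.361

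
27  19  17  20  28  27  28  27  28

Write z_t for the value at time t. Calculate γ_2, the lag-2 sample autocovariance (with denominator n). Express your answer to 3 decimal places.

-0.069

Mean z̄ = (27 + 19 + 17 + 20 + 28 + 27 + 28 + 27 + 28)/9 = 24.5556
Σ_{t=1}^{7}(z_t−z̄)(z_{t+2}−z̄) = -0.6173
γ_2 = -0.6173 / 9 = -0.069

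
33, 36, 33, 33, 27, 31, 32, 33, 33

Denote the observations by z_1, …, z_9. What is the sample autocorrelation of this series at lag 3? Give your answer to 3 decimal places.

-0.536

Mean z̄ = (33 + 36 + 33 + 33 + 27 + 31 + 32 + 33 + 33)/9 = 32.3333
Σ(z_t−z̄)(z_{t+3}−z̄) = (0.4444) + (-19.5556) + (-0.8889) + (-0.2222) + (-3.5556) + (-0.8889) = -24.6667
Denominator Σ(z_t−z̄)² = 46.0000
r_3 = -24.6667 / 46.0000 = -0.536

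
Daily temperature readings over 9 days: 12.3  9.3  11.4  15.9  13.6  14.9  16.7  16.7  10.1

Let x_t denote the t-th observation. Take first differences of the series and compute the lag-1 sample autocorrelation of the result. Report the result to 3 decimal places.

First differences Δx: -3.0, 2.1, 4.5, -2.3, 1.3, 1.8, 0.0, -6.6
Mean of differences = -0.2750
Numerator Σ(Δx_t−Δx̄)(Δx_{t+1}−Δx̄) = -5.8906
Denominator Σ(Δx_t−Δx̄)² = 86.8350
r_1(Δx) = -5.8906 / 86.8350 = -0.068

-0.068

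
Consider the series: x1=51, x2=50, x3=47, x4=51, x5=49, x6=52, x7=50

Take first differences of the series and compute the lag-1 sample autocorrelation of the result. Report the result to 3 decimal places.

First differences Δx: -1, -3, 4, -2, 3, -2
Mean of differences = -0.1667
Numerator Σ(Δx_t−Δx̄)(Δx_{t+1}−Δx̄) = -28.6944
Denominator Σ(Δx_t−Δx̄)² = 42.8333
r_1(Δx) = -28.6944 / 42.8333 = -0.670

-0.670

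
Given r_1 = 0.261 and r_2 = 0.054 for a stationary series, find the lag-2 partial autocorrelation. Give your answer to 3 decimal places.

-0.015

φ_{22} = (r_2 − r_1²) / (1 − r_1²)
r_1² = (0.261)² = 0.068121
Numerator = 0.054 − 0.0681 = -0.0141; denominator = 1 − 0.0681 = 0.9319
φ_{22} = -0.0141 / 0.9319 = -0.015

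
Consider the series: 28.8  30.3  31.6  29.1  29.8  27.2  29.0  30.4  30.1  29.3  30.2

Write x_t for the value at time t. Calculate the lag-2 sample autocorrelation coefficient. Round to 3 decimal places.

-0.204

Mean x̄ = (28.8 + 30.3 + 31.6 + 29.1 + 29.8 + 27.2 + 29.0 + 30.4 + 30.1 + 29.3 + 30.2)/11 = 29.6182
Numerator Σ_{t=1}^{9}(x_t−x̄)(x_{t+2}−x̄) = -2.6307
Denominator Σ(x_t−x̄)² = 12.8764
r_2 = -2.6307 / 12.8764 = -0.204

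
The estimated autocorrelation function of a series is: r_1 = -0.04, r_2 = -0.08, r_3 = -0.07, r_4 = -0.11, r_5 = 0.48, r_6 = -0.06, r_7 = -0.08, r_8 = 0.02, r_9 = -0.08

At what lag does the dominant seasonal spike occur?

The largest autocorrelation is r_5 = 0.48; the remaining lags stay at or below 0.02.
The dominant spike at lag 5 indicates a seasonal period of 5.

5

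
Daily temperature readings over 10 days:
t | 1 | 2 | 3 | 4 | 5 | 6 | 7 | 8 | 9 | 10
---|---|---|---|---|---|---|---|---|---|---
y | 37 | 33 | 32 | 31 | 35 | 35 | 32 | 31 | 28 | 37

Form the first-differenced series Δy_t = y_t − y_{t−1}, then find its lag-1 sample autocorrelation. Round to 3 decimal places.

-0.149

First differences Δy: -4, -1, -1, 4, 0, -3, -1, -3, 9
Mean of differences = 0.0000
Numerator Σ(Δy_t−Δȳ)(Δy_{t+1}−Δȳ) = -20.0000
Denominator Σ(Δy_t−Δȳ)² = 134.0000
r_1(Δy) = -20.0000 / 134.0000 = -0.149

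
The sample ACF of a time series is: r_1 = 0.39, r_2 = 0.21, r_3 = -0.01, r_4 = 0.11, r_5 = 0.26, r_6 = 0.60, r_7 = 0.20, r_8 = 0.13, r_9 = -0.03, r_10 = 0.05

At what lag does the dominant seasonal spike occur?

6

The largest autocorrelation is r_6 = 0.60; the remaining lags stay at or below 0.39. The elevated value at lag 1 (0.39), dropping to 0.21 at lag 2, reflects decaying short-term dependence rather than seasonality.
The dominant spike at lag 6 indicates a seasonal period of 6.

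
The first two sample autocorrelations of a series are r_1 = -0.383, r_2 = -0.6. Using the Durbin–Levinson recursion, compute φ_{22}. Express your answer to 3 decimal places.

-0.875

φ_{22} = (r_2 − r_1²) / (1 − r_1²)
r_1² = (-0.383)² = 0.146689
Numerator = -0.6 − 0.1467 = -0.7467; denominator = 1 − 0.1467 = 0.8533
φ_{22} = -0.7467 / 0.8533 = -0.875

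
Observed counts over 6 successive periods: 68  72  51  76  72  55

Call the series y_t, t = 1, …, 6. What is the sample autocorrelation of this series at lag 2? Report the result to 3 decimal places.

-0.330

Mean ȳ = (68 + 72 + 51 + 76 + 72 + 55)/6 = 65.6667
Numerator Σ_{t=1}^{4}(y_t−ȳ)(y_{t+2}−ȳ) = -171.8889
Denominator Σ(y_t−ȳ)² = 521.3333
r_2 = -171.8889 / 521.3333 = -0.330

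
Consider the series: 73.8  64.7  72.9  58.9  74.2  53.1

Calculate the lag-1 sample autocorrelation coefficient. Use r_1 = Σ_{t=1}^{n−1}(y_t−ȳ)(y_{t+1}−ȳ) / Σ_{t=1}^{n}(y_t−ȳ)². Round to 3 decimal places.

Mean ȳ = (73.8 + 64.7 + 72.9 + 58.9 + 74.2 + 53.1)/6 = 66.2667
Deviations from mean: 7.5333, -1.5667, 6.6333, -7.3667, 7.9333, -13.1667
Σ(y_t−ȳ)(y_{t+1}−ȳ) = (-11.8022) + (-10.3922) + (-48.8656) + (-58.4422) + (-104.4556) = -233.9578
Denominator Σ(y_t−ȳ)² = 393.7733
r_1 = -233.9578 / 393.7733 = -0.594

-0.594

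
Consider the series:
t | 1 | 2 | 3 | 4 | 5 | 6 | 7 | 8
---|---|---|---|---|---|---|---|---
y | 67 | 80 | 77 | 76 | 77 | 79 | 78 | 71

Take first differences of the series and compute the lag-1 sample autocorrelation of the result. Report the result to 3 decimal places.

First differences Δy: 13, -3, -1, 1, 2, -1, -7
Mean of differences = 0.5714
Numerator Σ(Δy_t−Δȳ)(Δy_{t+1}−Δȳ) = -29.1837
Denominator Σ(Δy_t−Δȳ)² = 231.7143
r_1(Δy) = -29.1837 / 231.7143 = -0.126

-0.126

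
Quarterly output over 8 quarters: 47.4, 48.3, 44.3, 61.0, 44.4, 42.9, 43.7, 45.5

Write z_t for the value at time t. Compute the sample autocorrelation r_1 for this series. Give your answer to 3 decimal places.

-0.201

Mean z̄ = (47.4 + 48.3 + 44.3 + 61.0 + 44.4 + 42.9 + 43.7 + 45.5)/8 = 47.1875
Deviations from mean: 0.2125, 1.1125, -2.8875, 13.8125, -2.7875, -4.2875, -3.4875, -1.6875
Numerator Σ_{t=1}^{7}(z_t−z̄)(z_{t+1}−z̄) = -48.5727
Denominator Σ(z_t−z̄)² = 241.5688
r_1 = -48.5727 / 241.5688 = -0.201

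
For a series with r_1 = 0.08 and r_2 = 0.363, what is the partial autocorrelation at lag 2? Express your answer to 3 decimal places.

0.359

φ_{22} = (r_2 − r_1²) / (1 − r_1²)
r_1² = (0.08)² = 0.0064
Numerator = 0.363 − 0.0064 = 0.3566; denominator = 1 − 0.0064 = 0.9936
φ_{22} = 0.3566 / 0.9936 = 0.359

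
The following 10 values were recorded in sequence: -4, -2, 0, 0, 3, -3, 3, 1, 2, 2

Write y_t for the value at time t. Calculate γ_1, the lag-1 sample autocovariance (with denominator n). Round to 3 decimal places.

Mean ȳ = (-4 − 2 + 0 + 0 + 3 − 3 + 3 + 1 + 2 + 2)/10 = 0.2000
Σ_{t=1}^{9}(y_t−ȳ)(y_{t+1}−ȳ) = -1.8400
γ_1 = -1.8400 / 10 = -0.184

-0.184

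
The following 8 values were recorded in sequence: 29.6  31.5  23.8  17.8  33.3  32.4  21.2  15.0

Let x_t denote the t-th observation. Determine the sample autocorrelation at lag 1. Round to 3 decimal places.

Mean x̄ = (29.6 + 31.5 + 23.8 + 17.8 + 33.3 + 32.4 + 21.2 + 15.0)/8 = 25.5750
Σ(x_t−x̄)(x_{t+1}−x̄) = (23.8481) + (-10.5169) + (13.8006) + (-60.0619) + (52.7231) + (-29.8594) + (46.2656) = 36.1994
Denominator Σ(x_t−x̄)² = 352.1350
r_1 = 36.1994 / 352.1350 = 0.103

0.103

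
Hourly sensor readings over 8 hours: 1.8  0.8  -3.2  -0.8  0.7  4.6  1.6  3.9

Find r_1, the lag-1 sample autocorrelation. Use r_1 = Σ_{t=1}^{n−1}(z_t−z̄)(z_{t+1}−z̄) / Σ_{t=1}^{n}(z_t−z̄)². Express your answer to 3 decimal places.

0.278

Mean z̄ = (1.8 + 0.8 − 3.2 − 0.8 + 0.7 + 4.6 + 1.6 + 3.9)/8 = 1.1750
Σ(z_t−z̄)(z_{t+1}−z̄) = (-0.2344) + (1.6406) + (8.6406) + (0.9381) + (-1.6269) + (1.4556) + (1.1581) = 11.9719
Denominator Σ(z_t−z̄)² = 43.1350
r_1 = 11.9719 / 43.1350 = 0.278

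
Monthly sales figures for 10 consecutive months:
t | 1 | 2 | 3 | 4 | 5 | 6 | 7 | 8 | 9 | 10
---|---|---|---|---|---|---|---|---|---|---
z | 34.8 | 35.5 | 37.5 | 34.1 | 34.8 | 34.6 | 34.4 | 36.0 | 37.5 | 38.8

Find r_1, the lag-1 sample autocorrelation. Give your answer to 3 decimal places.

0.286

Mean z̄ = (34.8 + 35.5 + 37.5 + 34.1 + 34.8 + 34.6 + 34.4 + 36.0 + 37.5 + 38.8)/10 = 35.8000
Numerator Σ_{t=1}^{9}(z_t−z̄)(z_{t+1}−z̄) = 6.6400
Denominator Σ(z_t−z̄)² = 23.2000
r_1 = 6.6400 / 23.2000 = 0.286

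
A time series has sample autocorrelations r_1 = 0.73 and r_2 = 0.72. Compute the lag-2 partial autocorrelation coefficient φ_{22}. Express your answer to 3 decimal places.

0.401

φ_{22} = (r_2 − r_1²) / (1 − r_1²)
r_1² = (0.73)² = 0.5329
Numerator = 0.72 − 0.5329 = 0.1871; denominator = 1 − 0.5329 = 0.4671
φ_{22} = 0.1871 / 0.4671 = 0.401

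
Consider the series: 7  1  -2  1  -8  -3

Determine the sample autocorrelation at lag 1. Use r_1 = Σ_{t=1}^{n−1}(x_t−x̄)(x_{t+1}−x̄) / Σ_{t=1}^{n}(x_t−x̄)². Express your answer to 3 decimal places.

0.105

Mean x̄ = (7 + 1 − 2 + 1 − 8 − 3)/6 = -0.6667
Σ(x_t−x̄)(x_{t+1}−x̄) = (12.7778) + (-2.2222) + (-2.2222) + (-12.2222) + (17.1111) = 13.2222
Denominator Σ(x_t−x̄)² = 125.3333
r_1 = 13.2222 / 125.3333 = 0.105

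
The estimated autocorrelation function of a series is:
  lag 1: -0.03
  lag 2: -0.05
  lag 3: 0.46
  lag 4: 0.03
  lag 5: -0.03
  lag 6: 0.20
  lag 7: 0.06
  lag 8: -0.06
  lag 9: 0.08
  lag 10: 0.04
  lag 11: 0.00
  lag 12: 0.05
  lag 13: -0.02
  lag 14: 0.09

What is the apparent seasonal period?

3

The largest autocorrelation is r_3 = 0.46, with a weaker echo at lag 6 (0.20); the remaining lags stay at or below 0.09.
The dominant spike at lag 3 indicates a seasonal period of 3.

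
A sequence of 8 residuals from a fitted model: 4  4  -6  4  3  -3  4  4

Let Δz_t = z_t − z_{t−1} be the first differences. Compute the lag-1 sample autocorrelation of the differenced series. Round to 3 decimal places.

First differences Δz: 0, -10, 10, -1, -6, 7, 0
Mean of differences = 0.0000
Numerator Σ(Δz_t−Δz̄)(Δz_{t+1}−Δz̄) = -146.0000
Denominator Σ(Δz_t−Δz̄)² = 286.0000
r_1(Δz) = -146.0000 / 286.0000 = -0.510

-0.510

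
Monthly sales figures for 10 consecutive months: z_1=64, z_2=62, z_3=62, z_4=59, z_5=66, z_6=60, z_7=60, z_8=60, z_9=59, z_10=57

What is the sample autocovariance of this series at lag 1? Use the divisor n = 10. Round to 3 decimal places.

Mean z̄ = (64 + 62 + 62 + 59 + 66 + 60 + 60 + 60 + 59 + 57)/10 = 60.9000
Σ_{t=1}^{9}(z_t−z̄)(z_{t+1}−z̄) = -1.0100
γ_1 = -1.0100 / 10 = -0.101

-0.101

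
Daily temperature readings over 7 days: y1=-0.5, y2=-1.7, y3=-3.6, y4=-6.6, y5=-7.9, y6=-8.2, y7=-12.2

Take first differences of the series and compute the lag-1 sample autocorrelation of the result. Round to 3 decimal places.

First differences Δy: -1.2, -1.9, -3.0, -1.3, -0.3, -4.0
Mean of differences = -1.9500
Numerator Σ(Δy_t−Δȳ)(Δy_{t+1}−Δȳ) = -3.0075
Denominator Σ(Δy_t−Δȳ)² = 9.0150
r_1(Δy) = -3.0075 / 9.0150 = -0.334

-0.334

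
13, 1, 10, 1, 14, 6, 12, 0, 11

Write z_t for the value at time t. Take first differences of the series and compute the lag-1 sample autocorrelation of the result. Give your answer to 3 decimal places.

-0.789

First differences Δz: -12, 9, -9, 13, -8, 6, -12, 11
Mean of differences = -0.2500
Numerator Σ(Δz_t−Δz̄)(Δz_{t+1}−Δz̄) = -662.3125
Denominator Σ(Δz_t−Δz̄)² = 839.5000
r_1(Δz) = -662.3125 / 839.5000 = -0.789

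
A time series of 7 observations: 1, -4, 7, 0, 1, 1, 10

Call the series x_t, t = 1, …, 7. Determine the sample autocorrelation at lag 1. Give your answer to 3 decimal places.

-0.286

Mean x̄ = (1 − 4 + 7 + 0 + 1 + 1 + 10)/7 = 2.2857
Deviations from mean: -1.2857, -6.2857, 4.7143, -2.2857, -1.2857, -1.2857, 7.7143
Σ(x_t−x̄)(x_{t+1}−x̄) = (8.0816) + (-29.6327) + (-10.7755) + (2.9388) + (1.6531) + (-9.9184) = -37.6531
Denominator Σ(x_t−x̄)² = 131.4286
r_1 = -37.6531 / 131.4286 = -0.286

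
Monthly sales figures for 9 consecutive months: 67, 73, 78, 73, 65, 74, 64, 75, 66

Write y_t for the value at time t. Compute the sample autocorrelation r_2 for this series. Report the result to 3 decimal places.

Mean ȳ = (67 + 73 + 78 + 73 + 65 + 74 + 64 + 75 + 66)/9 = 70.5556
Numerator Σ_{t=1}^{7}(y_t−ȳ)(y_{t+2}−ȳ) = 28.1605
Denominator Σ(y_t−ȳ)² = 206.2222
r_2 = 28.1605 / 206.2222 = 0.137

0.137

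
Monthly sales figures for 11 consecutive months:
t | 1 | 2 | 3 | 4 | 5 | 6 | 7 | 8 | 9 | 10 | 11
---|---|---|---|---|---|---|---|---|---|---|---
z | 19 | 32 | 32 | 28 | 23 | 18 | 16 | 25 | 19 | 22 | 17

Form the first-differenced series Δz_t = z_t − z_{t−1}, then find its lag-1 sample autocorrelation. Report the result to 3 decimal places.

First differences Δz: 13, 0, -4, -5, -5, -2, 9, -6, 3, -5
Mean of differences = -0.2000
Numerator Σ(Δz_t−Δz̄)(Δz_{t+1}−Δz̄) = -52.0400
Denominator Σ(Δz_t−Δz̄)² = 389.6000
r_1(Δz) = -52.0400 / 389.6000 = -0.134

-0.134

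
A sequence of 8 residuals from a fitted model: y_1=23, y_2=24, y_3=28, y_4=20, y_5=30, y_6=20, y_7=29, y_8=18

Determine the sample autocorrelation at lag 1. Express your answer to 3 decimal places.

Mean ȳ = (23 + 24 + 28 + 20 + 30 + 20 + 29 + 18)/8 = 24.0000
Deviations from mean: -1.0000, 0.0000, 4.0000, -4.0000, 6.0000, -4.0000, 5.0000, -6.0000
Numerator Σ_{t=1}^{7}(y_t−ȳ)(y_{t+1}−ȳ) = -114.0000
Denominator Σ(y_t−ȳ)² = 146.0000
r_1 = -114.0000 / 146.0000 = -0.781

-0.781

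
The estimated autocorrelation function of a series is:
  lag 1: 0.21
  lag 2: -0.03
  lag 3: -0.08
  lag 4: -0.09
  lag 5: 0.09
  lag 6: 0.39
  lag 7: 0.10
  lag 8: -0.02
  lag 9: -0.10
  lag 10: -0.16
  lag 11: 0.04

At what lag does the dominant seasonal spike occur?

The largest autocorrelation is r_6 = 0.39; the remaining lags stay at or below 0.21.
The dominant spike at lag 6 indicates a seasonal period of 6.

6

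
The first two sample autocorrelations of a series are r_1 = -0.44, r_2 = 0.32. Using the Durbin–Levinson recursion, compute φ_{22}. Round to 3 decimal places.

φ_{22} = (r_2 − r_1²) / (1 − r_1²)
r_1² = (-0.44)² = 0.1936
Numerator = 0.32 − 0.1936 = 0.1264; denominator = 1 − 0.1936 = 0.8064
φ_{22} = 0.1264 / 0.8064 = 0.157

0.157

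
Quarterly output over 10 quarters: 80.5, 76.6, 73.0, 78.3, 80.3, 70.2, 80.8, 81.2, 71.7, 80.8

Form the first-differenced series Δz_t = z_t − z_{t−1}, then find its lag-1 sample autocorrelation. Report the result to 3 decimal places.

First differences Δz: -3.9, -3.6, 5.3, 2.0, -10.1, 10.6, 0.4, -9.5, 9.1
Mean of differences = 0.0333
Numerator Σ(Δz_t−Δz̄)(Δz_{t+1}−Δz̄) = -207.5478
Denominator Σ(Δz_t−Δz̄)² = 447.8400
r_1(Δz) = -207.5478 / 447.8400 = -0.463

-0.463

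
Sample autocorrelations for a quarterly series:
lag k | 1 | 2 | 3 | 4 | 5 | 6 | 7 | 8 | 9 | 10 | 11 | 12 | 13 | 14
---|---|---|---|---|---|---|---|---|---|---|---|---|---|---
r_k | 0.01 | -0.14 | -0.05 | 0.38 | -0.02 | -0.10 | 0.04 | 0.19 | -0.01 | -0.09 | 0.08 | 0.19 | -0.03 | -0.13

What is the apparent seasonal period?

The largest autocorrelation is r_4 = 0.38, with weaker echoes at lags 8 (0.19) and 12 (0.19); the remaining lags stay at or below 0.08.
The dominant spike at lag 4 indicates a seasonal period of 4.

4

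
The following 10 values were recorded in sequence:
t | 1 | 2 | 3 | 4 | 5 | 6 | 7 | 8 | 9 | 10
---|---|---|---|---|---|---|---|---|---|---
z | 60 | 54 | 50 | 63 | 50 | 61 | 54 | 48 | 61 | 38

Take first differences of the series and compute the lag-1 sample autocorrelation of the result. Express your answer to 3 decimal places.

First differences Δz: -6, -4, 13, -13, 11, -7, -6, 13, -23
Mean of differences = -2.4444
Numerator Σ(Δz_t−Δz̄)(Δz_{t+1}−Δz̄) = -740.8642
Denominator Σ(Δz_t−Δz̄)² = 1240.2222
r_1(Δz) = -740.8642 / 1240.2222 = -0.597

-0.597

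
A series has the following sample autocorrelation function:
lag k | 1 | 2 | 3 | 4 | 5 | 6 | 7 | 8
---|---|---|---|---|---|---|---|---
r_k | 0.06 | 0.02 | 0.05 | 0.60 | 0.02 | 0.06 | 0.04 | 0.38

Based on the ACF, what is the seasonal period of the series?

The largest autocorrelation is r_4 = 0.60, with a weaker echo at lag 8 (0.38); the remaining lags stay at or below 0.06.
The dominant spike at lag 4 indicates a seasonal period of 4.

4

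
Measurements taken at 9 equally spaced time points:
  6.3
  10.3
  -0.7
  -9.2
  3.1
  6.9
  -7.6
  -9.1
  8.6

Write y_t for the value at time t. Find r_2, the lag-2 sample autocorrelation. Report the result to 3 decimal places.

-0.629

Mean ȳ = (6.3 + 10.3 − 0.7 − 9.2 + 3.1 + 6.9 − 7.6 − 9.1 + 8.6)/9 = 0.9556
Σ(y_t−ȳ)(y_{t+2}−ȳ) = (-8.8480) + (-94.8980) + (-3.5502) + (-60.3691) + (-18.3469) + (-59.7747) + (-65.4025) = -311.1895
Denominator Σ(y_t−ȳ)² = 494.4422
r_2 = -311.1895 / 494.4422 = -0.629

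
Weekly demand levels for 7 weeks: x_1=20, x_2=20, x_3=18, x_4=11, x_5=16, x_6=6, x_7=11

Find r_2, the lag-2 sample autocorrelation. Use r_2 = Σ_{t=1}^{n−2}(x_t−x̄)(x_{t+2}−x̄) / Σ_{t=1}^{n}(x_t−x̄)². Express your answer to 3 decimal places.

Mean x̄ = (20 + 20 + 18 + 11 + 16 + 6 + 11)/7 = 14.5714
Deviations from mean: 5.4286, 5.4286, 3.4286, -3.5714, 1.4286, -8.5714, -3.5714
Σ(x_t−x̄)(x_{t+2}−x̄) = (18.6122) + (-19.3878) + (4.8980) + (30.6122) + (-5.1020) = 29.6327
Denominator Σ(x_t−x̄)² = 171.7143
r_2 = 29.6327 / 171.7143 = 0.173

0.173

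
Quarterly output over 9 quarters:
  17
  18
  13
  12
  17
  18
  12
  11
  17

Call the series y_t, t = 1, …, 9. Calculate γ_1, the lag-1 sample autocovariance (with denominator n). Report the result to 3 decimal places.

Mean ȳ = (17 + 18 + 13 + 12 + 17 + 18 + 12 + 11 + 17)/9 = 15.0000
Σ_{t=1}^{8}(y_t−ȳ)(y_{t+1}−ȳ) = 1.0000
γ_1 = 1.0000 / 9 = 0.111

0.111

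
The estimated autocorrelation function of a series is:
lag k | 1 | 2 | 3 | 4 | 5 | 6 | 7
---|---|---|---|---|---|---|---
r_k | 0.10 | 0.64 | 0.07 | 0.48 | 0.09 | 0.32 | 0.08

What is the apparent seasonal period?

2

The largest autocorrelation is r_2 = 0.64, with weaker echoes at lags 4 (0.48) and 6 (0.32); the remaining lags stay at or below 0.10.
The dominant spike at lag 2 indicates a seasonal period of 2.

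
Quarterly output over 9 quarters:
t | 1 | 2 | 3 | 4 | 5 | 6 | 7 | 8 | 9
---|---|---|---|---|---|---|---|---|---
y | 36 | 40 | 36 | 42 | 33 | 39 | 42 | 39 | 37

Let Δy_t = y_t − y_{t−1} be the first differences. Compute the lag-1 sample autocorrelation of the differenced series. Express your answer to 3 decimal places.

-0.642

First differences Δy: 4, -4, 6, -9, 6, 3, -3, -2
Mean of differences = 0.1250
Numerator Σ(Δy_t−Δȳ)(Δy_{t+1}−Δȳ) = -132.8906
Denominator Σ(Δy_t−Δȳ)² = 206.8750
r_1(Δy) = -132.8906 / 206.8750 = -0.642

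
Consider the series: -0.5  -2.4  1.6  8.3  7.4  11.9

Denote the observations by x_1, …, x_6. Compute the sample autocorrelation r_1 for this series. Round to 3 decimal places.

0.477

Mean x̄ = (-0.5 − 2.4 + 1.6 + 8.3 + 7.4 + 11.9)/6 = 4.3833
Deviations from mean: -4.8833, -6.7833, -2.7833, 3.9167, 3.0167, 7.5167
Σ(x_t−x̄)(x_{t+1}−x̄) = (33.1253) + (18.8803) + (-10.9014) + (11.8153) + (22.6753) = 75.5947
Denominator Σ(x_t−x̄)² = 158.5483
r_1 = 75.5947 / 158.5483 = 0.477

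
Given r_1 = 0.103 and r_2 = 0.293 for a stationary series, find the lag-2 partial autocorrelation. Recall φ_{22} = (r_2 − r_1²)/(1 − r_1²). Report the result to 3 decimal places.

φ_{22} = (r_2 − r_1²) / (1 − r_1²)
r_1² = (0.103)² = 0.010609
Numerator = 0.293 − 0.0106 = 0.2824; denominator = 1 − 0.0106 = 0.9894
φ_{22} = 0.2824 / 0.9894 = 0.285

0.285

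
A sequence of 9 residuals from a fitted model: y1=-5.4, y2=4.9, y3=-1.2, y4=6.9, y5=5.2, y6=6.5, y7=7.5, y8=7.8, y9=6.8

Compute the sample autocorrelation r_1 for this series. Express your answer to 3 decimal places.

Mean ȳ = (-5.4 + 4.9 − 1.2 + 6.9 + 5.2 + 6.5 + 7.5 + 7.8 + 6.8)/9 = 4.3333
Numerator Σ_{t=1}^{8}(y_t−ȳ)(y_{t+1}−ȳ) = 7.6389
Denominator Σ(y_t−ȳ)² = 165.8400
r_1 = 7.6389 / 165.8400 = 0.046

0.046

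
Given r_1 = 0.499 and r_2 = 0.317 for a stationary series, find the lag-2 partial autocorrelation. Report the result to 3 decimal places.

0.091

φ_{22} = (r_2 − r_1²) / (1 − r_1²)
r_1² = (0.499)² = 0.249001
Numerator = 0.317 − 0.2490 = 0.0680; denominator = 1 − 0.2490 = 0.7510
φ_{22} = 0.0680 / 0.7510 = 0.091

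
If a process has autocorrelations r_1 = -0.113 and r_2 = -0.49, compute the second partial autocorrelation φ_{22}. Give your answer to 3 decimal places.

φ_{22} = (r_2 − r_1²) / (1 − r_1²)
r_1² = (-0.113)² = 0.012769
Numerator = -0.49 − 0.0128 = -0.5028; denominator = 1 − 0.0128 = 0.9872
φ_{22} = -0.5028 / 0.9872 = -0.509

-0.509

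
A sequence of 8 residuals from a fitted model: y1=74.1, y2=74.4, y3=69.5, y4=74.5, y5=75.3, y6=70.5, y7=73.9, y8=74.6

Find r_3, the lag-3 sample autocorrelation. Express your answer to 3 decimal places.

Mean ȳ = (74.1 + 74.4 + 69.5 + 74.5 + 75.3 + 70.5 + 73.9 + 74.6)/8 = 73.3500
Σ(y_t−ȳ)(y_{t+3}−ȳ) = (0.8625) + (2.0475) + (10.9725) + (0.6325) + (2.4375) = 16.9525
Denominator Σ(y_t−ȳ)² = 31.6000
r_3 = 16.9525 / 31.6000 = 0.536

0.536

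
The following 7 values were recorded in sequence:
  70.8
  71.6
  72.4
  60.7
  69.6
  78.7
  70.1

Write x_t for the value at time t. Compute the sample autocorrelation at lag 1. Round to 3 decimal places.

Mean x̄ = (70.8 + 71.6 + 72.4 + 60.7 + 69.6 + 78.7 + 70.1)/7 = 70.5571
Σ(x_t−x̄)(x_{t+1}−x̄) = (0.2533) + (1.9218) + (-18.1653) + (9.4347) + (-7.7939) + (-3.7224) = -18.0718
Denominator Σ(x_t−x̄)² = 169.1371
r_1 = -18.0718 / 169.1371 = -0.107

-0.107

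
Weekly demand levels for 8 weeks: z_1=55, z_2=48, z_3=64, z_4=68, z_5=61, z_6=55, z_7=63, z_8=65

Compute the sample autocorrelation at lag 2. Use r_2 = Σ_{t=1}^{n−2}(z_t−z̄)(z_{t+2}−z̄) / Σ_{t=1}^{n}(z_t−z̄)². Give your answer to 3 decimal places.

Mean z̄ = (55 + 48 + 64 + 68 + 61 + 55 + 63 + 65)/8 = 59.8750
Deviations from mean: -4.8750, -11.8750, 4.1250, 8.1250, 1.1250, -4.8750, 3.1250, 5.1250
Numerator Σ_{t=1}^{6}(z_t−z̄)(z_{t+2}−z̄) = -173.0313
Denominator Σ(z_t−z̄)² = 308.8750
r_2 = -173.0313 / 308.8750 = -0.560

-0.560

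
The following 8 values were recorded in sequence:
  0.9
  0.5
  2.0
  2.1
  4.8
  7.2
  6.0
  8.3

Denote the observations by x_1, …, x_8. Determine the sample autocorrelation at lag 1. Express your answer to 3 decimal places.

0.599

Mean x̄ = (0.9 + 0.5 + 2.0 + 2.1 + 4.8 + 7.2 + 6.0 + 8.3)/8 = 3.9750
Deviations from mean: -3.0750, -3.4750, -1.9750, -1.8750, 0.8250, 3.2250, 2.0250, 4.3250
Σ(x_t−x̄)(x_{t+1}−x̄) = (10.6856) + (6.8631) + (3.7031) + (-1.5469) + (2.6606) + (6.5306) + (8.7581) = 37.6544
Denominator Σ(x_t−x̄)² = 62.8350
r_1 = 37.6544 / 62.8350 = 0.599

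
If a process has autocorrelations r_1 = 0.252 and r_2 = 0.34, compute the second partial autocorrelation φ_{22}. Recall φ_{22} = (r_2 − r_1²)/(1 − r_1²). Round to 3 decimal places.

0.295

φ_{22} = (r_2 − r_1²) / (1 − r_1²)
r_1² = (0.252)² = 0.063504
Numerator = 0.34 − 0.0635 = 0.2765; denominator = 1 − 0.0635 = 0.9365
φ_{22} = 0.2765 / 0.9365 = 0.295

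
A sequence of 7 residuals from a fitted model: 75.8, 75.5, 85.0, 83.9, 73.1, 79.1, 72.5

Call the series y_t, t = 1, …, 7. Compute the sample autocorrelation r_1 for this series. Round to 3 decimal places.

-0.067

Mean ȳ = (75.8 + 75.5 + 85.0 + 83.9 + 73.1 + 79.1 + 72.5)/7 = 77.8429
Deviations from mean: -2.0429, -2.3429, 7.1571, 6.0571, -4.7429, 1.2571, -5.3429
Σ(y_t−ȳ)(y_{t+1}−ȳ) = (4.7861) + (-16.7682) + (43.3518) + (-28.7282) + (-5.9624) + (-6.7167) = -10.0376
Denominator Σ(y_t−ȳ)² = 150.1971
r_1 = -10.0376 / 150.1971 = -0.067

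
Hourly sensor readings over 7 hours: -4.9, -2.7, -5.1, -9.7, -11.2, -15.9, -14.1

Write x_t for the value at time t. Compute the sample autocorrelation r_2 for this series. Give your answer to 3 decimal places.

0.127

Mean x̄ = (-4.9 − 2.7 − 5.1 − 9.7 − 11.2 − 15.9 − 14.1)/7 = -9.0857
Deviations from mean: 4.1857, 6.3857, 3.9857, -0.6143, -2.1143, -6.8143, -5.0143
Σ(x_t−x̄)(x_{t+2}−x̄) = (16.6831) + (-3.9227) + (-8.4269) + (4.1859) + (10.6016) = 19.1210
Denominator Σ(x_t−x̄)² = 150.6086
r_2 = 19.1210 / 150.6086 = 0.127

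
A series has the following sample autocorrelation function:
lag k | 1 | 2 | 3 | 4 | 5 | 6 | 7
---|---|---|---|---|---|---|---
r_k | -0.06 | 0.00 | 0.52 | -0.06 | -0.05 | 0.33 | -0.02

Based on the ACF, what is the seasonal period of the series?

3

The largest autocorrelation is r_3 = 0.52, with a weaker echo at lag 6 (0.33); the remaining lags stay at or below 0.00.
The dominant spike at lag 3 indicates a seasonal period of 3.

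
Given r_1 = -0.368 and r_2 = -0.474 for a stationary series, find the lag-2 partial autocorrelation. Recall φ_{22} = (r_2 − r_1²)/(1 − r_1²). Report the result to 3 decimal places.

-0.705

φ_{22} = (r_2 − r_1²) / (1 − r_1²)
r_1² = (-0.368)² = 0.135424
Numerator = -0.474 − 0.1354 = -0.6094; denominator = 1 − 0.1354 = 0.8646
φ_{22} = -0.6094 / 0.8646 = -0.705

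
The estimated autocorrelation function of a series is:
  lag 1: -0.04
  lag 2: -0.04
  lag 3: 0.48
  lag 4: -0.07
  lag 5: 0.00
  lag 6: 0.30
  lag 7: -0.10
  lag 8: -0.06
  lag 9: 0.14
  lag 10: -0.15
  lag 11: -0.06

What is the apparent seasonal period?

3

The largest autocorrelation is r_3 = 0.48, with a weaker echo at lag 6 (0.30); the remaining lags stay at or below 0.14.
The dominant spike at lag 3 indicates a seasonal period of 3.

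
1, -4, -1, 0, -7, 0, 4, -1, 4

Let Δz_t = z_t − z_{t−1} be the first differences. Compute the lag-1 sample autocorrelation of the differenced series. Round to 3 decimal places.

-0.436

First differences Δz: -5, 3, 1, -7, 7, 4, -5, 5
Mean of differences = 0.3750
Numerator Σ(Δz_t−Δz̄)(Δz_{t+1}−Δz̄) = -86.2656
Denominator Σ(Δz_t−Δz̄)² = 197.8750
r_1(Δz) = -86.2656 / 197.8750 = -0.436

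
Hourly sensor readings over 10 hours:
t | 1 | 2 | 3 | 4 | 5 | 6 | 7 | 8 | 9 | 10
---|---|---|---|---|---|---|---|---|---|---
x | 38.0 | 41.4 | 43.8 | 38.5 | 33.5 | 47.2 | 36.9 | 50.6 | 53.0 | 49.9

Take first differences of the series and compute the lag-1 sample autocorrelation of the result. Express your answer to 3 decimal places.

-0.581

First differences Δx: 3.4, 2.4, -5.3, -5.0, 13.7, -10.3, 13.7, 2.4, -3.1
Mean of differences = 1.3222
Numerator Σ(Δx_t−Δx̄)(Δx_{t+1}−Δx̄) = -320.4260
Denominator Σ(Δx_t−Δx̄)² = 551.5156
r_1(Δx) = -320.4260 / 551.5156 = -0.581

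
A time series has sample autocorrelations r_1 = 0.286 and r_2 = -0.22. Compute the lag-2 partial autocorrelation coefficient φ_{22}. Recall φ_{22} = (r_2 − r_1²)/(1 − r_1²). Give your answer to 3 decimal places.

-0.329

φ_{22} = (r_2 − r_1²) / (1 − r_1²)
r_1² = (0.286)² = 0.081796
Numerator = -0.22 − 0.0818 = -0.3018; denominator = 1 − 0.0818 = 0.9182
φ_{22} = -0.3018 / 0.9182 = -0.329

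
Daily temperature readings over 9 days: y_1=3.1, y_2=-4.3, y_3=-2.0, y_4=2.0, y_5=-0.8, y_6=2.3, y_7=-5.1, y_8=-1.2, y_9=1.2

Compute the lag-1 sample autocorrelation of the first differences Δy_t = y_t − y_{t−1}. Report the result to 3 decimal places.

-0.412

First differences Δy: -7.4, 2.3, 4.0, -2.8, 3.1, -7.4, 3.9, 2.4
Mean of differences = -0.2375
Numerator Σ(Δy_t−Δȳ)(Δy_{t+1}−Δȳ) = -69.4602
Denominator Σ(Δy_t−Δȳ)² = 168.7788
r_1(Δy) = -69.4602 / 168.7788 = -0.412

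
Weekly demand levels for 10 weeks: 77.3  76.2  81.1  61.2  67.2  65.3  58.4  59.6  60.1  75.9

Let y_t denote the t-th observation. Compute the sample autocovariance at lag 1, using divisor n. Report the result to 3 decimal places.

Mean ȳ = (77.3 + 76.2 + 81.1 + 61.2 + 67.2 + 65.3 + 58.4 + 59.6 + 60.1 + 75.9)/10 = 68.2300
Σ_{t=1}^{9}(y_t−ȳ)(y_{t+1}−ȳ) = 216.0841
γ_1 = 216.0841 / 10 = 21.608

21.608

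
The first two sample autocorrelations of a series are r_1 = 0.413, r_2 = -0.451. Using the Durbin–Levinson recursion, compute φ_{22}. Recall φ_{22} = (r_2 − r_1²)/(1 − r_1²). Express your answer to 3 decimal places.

φ_{22} = (r_2 − r_1²) / (1 − r_1²)
r_1² = (0.413)² = 0.170569
Numerator = -0.451 − 0.1706 = -0.6216; denominator = 1 − 0.1706 = 0.8294
φ_{22} = -0.6216 / 0.8294 = -0.749

-0.749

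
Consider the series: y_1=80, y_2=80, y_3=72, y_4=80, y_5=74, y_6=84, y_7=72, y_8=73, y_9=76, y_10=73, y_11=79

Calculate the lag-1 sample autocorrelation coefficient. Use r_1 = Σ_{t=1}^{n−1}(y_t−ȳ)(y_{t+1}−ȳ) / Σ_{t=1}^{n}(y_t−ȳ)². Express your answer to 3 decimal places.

Mean ȳ = (80 + 80 + 72 + 80 + 74 + 84 + 72 + 73 + 76 + 73 + 79)/11 = 76.6364
Numerator Σ_{t=1}^{10}(y_t−ȳ)(y_{t+1}−ȳ) = -69.4050
Denominator Σ(y_t−ȳ)² = 170.5455
r_1 = -69.4050 / 170.5455 = -0.407

-0.407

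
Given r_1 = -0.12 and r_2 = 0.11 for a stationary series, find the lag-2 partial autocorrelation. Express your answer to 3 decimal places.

0.097

φ_{22} = (r_2 − r_1²) / (1 − r_1²)
r_1² = (-0.12)² = 0.0144
Numerator = 0.11 − 0.0144 = 0.0956; denominator = 1 − 0.0144 = 0.9856
φ_{22} = 0.0956 / 0.9856 = 0.097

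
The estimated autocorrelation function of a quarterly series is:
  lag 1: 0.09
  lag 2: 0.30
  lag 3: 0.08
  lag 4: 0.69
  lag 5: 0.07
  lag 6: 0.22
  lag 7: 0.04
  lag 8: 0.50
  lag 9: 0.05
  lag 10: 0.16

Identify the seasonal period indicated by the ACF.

4

The largest autocorrelation is r_4 = 0.69, with a weaker echo at lag 8 (0.50); the remaining lags stay at or below 0.30.
The dominant spike at lag 4 indicates a seasonal period of 4.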